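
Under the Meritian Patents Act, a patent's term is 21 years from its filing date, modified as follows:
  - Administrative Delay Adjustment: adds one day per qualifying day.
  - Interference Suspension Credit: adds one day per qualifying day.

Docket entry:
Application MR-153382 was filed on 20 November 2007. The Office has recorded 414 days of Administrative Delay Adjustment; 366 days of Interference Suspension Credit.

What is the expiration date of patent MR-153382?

Base term: filing date + 21 years → 20 November 2028.
Administrative Delay Adjustment: +414 days → 8 January 2030.
Interference Suspension Credit: +366 days → 9 January 2031.

January 9, 2031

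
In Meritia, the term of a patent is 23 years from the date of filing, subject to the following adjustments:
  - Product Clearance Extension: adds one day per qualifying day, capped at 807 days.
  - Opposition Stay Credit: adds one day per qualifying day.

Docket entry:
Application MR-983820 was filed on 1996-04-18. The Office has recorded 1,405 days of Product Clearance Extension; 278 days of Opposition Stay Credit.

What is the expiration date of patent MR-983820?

Base term: filing date + 23 years → 18 April 2019.
Product Clearance Extension: 1405 days claimed exceeds the 807-day cap, so +807 days → 3 July 2021.
Opposition Stay Credit: +278 days → 7 April 2022.

2022-04-07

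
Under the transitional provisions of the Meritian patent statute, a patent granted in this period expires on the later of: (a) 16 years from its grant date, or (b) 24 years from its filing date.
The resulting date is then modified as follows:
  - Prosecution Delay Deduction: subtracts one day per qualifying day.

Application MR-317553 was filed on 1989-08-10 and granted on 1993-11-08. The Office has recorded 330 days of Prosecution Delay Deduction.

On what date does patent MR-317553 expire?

(a) grant + 16 years → 8 November 2009.
(b) filing + 24 years → 10 August 2013.
Later of the two: 10 August 2013.
Prosecution Delay Deduction: −330 days → 14 September 2012.

2012-09-14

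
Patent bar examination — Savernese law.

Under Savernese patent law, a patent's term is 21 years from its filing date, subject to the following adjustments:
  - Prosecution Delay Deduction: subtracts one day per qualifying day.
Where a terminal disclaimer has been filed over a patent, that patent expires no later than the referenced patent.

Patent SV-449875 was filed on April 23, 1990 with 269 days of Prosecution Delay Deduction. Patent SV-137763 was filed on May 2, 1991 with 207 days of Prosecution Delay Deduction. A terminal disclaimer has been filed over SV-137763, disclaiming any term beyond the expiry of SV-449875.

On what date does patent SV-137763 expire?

July 28, 2010

Natural term of SV-137763:
  Base: filing + 21 years → 2 May 2012.
  Prosecution Delay Deduction: −207 days → 8 October 2011.
Expiry of referenced patent SV-449875:
  Base: filing + 21 years → 23 April 2011.
  Prosecution Delay Deduction: −269 days → 28 July 2010.
Terminal disclaimer: SV-137763 expires on the earlier of 8 October 2011 and 28 July 2010.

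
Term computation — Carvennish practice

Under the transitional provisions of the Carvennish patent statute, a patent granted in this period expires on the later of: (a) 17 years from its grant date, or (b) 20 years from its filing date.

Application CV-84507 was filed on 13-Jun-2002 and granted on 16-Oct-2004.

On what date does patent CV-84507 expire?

2022-06-13

(a) grant + 17 years → 16 October 2021.
(b) filing + 20 years → 13 June 2022.
Later of the two: 13 June 2022.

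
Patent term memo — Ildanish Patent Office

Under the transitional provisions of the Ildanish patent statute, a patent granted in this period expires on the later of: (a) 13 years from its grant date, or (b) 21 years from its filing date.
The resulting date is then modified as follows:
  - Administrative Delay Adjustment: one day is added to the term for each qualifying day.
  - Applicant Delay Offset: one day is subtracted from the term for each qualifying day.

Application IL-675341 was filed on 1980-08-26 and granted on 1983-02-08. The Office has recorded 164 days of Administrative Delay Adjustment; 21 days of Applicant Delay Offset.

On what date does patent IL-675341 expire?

(a) grant + 13 years → 8 February 1996.
(b) filing + 21 years → 26 August 2001.
Later of the two: 26 August 2001.
Administrative Delay Adjustment: +164 days → 6 February 2002.
Applicant Delay Offset: −21 days → 16 January 2002.

2002-01-16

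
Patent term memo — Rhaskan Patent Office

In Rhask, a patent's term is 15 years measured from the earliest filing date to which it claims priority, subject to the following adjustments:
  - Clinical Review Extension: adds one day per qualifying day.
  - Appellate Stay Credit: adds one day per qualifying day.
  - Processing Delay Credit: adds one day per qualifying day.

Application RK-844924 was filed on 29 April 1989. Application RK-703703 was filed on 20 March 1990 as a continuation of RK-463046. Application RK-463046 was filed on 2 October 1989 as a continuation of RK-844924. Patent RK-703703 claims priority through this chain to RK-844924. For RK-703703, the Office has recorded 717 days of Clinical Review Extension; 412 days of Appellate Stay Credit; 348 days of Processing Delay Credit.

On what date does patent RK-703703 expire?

May 15, 2008

Earliest priority filing: 29 April 1989.
Base term: 29 April 1989 + 15 years → 29 April 2004.
Clinical Review Extension: +717 days → 16 April 2006.
Appellate Stay Credit: +412 days → 2 June 2007.
Processing Delay Credit: +348 days → 15 May 2008.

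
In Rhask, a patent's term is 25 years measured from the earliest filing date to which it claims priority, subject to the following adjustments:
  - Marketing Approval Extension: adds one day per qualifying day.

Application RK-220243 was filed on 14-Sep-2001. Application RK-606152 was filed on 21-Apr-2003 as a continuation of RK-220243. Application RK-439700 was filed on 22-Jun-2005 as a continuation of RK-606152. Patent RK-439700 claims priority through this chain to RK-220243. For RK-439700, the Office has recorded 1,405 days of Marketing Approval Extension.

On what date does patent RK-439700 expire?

2030-07-20

Earliest priority filing: 14 September 2001.
Base term: 14 September 2001 + 25 years → 14 September 2026.
Marketing Approval Extension: +1405 days → 20 July 2030.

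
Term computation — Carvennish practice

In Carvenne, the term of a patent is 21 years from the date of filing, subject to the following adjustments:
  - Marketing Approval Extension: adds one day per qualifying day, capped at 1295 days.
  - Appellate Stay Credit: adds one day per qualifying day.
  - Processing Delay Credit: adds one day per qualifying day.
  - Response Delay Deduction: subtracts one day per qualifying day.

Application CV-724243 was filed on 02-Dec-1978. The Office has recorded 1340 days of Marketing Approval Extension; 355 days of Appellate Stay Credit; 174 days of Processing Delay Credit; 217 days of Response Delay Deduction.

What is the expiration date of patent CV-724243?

Base term: filing date + 21 years → 2 December 1999.
Marketing Approval Extension: 1340 days claimed exceeds the 1295-day cap, so +1295 days → 19 June 2003.
Appellate Stay Credit: +355 days → 8 June 2004.
Processing Delay Credit: +174 days → 29 November 2004.
Response Delay Deduction: −217 days → 26 April 2004.

April 26, 2004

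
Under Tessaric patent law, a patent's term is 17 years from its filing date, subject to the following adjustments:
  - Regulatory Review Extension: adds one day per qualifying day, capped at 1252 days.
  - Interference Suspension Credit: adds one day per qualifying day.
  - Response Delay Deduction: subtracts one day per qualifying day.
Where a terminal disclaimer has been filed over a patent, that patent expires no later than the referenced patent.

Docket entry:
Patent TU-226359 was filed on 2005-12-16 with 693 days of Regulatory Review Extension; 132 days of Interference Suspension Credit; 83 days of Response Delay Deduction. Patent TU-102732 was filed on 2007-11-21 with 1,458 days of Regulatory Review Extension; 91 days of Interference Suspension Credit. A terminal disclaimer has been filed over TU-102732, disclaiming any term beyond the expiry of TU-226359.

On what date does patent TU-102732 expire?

December 27, 2024

Natural term of TU-102732:
  Base: filing + 17 years → 21 November 2024.
  Regulatory Review Extension: 1458 days claimed exceeds the 1252-day cap, so +1252 days → 26 April 2028.
  Interference Suspension Credit: +91 days → 26 July 2028.
Expiry of referenced patent TU-226359:
  Base: filing + 17 years → 16 December 2022.
  Regulatory Review Extension: 693 days (within the 1252-day cap) → +693 days → 8 November 2024.
  Interference Suspension Credit: +132 days → 20 March 2025.
  Response Delay Deduction: −83 days → 27 December 2024.
Terminal disclaimer: TU-102732 expires on the earlier of 26 July 2028 and 27 December 2024.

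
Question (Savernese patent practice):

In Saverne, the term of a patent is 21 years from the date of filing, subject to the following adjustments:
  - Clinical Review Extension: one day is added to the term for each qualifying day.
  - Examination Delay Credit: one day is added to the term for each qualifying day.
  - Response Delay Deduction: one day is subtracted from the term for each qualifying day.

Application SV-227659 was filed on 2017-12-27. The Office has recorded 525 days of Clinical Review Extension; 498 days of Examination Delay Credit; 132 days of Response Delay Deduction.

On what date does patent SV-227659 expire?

Base term: filing date + 21 years → 27 December 2038.
Clinical Review Extension: +525 days → 4 June 2040.
Examination Delay Credit: +498 days → 15 October 2041.
Response Delay Deduction: −132 days → 5 June 2041.

2041-06-05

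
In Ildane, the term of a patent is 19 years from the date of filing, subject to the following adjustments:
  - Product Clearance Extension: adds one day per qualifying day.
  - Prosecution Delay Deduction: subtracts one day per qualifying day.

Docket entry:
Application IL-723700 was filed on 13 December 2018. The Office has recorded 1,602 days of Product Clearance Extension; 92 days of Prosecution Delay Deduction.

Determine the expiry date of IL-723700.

Base term: filing date + 19 years → 13 December 2037.
Product Clearance Extension: +1602 days → 3 May 2042.
Prosecution Delay Deduction: −92 days → 31 January 2042.

January 31, 2042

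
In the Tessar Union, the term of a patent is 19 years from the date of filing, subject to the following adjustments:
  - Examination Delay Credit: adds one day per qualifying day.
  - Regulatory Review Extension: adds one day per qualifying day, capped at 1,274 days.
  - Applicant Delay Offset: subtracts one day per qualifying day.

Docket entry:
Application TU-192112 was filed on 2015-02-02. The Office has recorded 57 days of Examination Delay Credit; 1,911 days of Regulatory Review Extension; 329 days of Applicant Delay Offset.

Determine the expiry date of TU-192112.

Base term: filing date + 19 years → 2 February 2034.
Examination Delay Credit: +57 days → 31 March 2034.
Regulatory Review Extension: 1911 days claimed exceeds the 1274-day cap, so +1274 days → 25 September 2037.
Applicant Delay Offset: −329 days → 31 October 2036.

2036-10-31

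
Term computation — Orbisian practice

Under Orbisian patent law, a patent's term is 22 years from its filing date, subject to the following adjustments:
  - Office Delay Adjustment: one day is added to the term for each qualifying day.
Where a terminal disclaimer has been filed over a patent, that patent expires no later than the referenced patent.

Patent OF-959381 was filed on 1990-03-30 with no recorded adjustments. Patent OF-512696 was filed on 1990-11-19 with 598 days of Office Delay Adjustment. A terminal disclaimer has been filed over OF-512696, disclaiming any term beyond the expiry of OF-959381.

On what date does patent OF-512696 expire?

Natural term of OF-512696:
  Base: filing + 22 years → 19 November 2012.
  Office Delay Adjustment: +598 days → 10 July 2014.
Expiry of referenced patent OF-959381:
  Base: filing + 22 years → 30 March 2012.
Terminal disclaimer: OF-512696 expires on the earlier of 10 July 2014 and 30 March 2012.

2012-03-30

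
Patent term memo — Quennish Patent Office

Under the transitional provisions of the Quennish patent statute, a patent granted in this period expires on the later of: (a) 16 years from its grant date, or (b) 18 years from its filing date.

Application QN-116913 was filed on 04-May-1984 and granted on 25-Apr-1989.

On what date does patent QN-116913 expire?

(a) grant + 16 years → 25 April 2005.
(b) filing + 18 years → 4 May 2002.
Later of the two: 25 April 2005.

2005-04-25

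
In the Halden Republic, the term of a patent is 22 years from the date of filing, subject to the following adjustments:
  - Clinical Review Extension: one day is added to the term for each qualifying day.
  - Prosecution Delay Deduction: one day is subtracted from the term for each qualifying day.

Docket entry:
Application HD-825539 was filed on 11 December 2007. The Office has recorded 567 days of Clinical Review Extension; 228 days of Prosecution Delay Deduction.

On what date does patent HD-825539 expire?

November 15, 2030

Base term: filing date + 22 years → 11 December 2029.
Clinical Review Extension: +567 days → 1 July 2031.
Prosecution Delay Deduction: −228 days → 15 November 2030.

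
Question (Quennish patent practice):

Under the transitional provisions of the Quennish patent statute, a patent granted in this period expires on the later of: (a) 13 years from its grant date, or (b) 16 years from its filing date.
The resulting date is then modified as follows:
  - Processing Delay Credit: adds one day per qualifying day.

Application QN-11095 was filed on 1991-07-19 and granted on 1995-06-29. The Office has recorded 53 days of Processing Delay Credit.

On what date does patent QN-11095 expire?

August 21, 2008

(a) grant + 13 years → 29 June 2008.
(b) filing + 16 years → 19 July 2007.
Later of the two: 29 June 2008.
Processing Delay Credit: +53 days → 21 August 2008.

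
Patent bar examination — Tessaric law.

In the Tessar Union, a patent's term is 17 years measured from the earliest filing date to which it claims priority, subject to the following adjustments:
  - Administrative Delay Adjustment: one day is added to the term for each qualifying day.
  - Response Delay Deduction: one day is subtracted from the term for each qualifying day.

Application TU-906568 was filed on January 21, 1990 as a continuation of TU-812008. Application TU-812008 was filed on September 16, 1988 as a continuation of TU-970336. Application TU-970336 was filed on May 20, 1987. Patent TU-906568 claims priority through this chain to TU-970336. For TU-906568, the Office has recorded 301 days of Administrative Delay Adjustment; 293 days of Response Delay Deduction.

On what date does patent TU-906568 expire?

May 28, 2004

Earliest priority filing: 20 May 1987.
Base term: 20 May 1987 + 17 years → 20 May 2004.
Administrative Delay Adjustment: +301 days → 17 March 2005.
Response Delay Deduction: −293 days → 28 May 2004.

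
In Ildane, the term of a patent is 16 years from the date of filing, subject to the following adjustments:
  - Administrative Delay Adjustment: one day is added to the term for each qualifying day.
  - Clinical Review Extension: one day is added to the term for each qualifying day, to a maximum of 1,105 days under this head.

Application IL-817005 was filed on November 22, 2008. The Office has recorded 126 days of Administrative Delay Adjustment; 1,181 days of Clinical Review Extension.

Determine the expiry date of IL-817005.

Base term: filing date + 16 years → 22 November 2024.
Administrative Delay Adjustment: +126 days → 28 March 2025.
Clinical Review Extension: 1181 days claimed exceeds the 1105-day cap, so +1105 days → 6 April 2028.

April 6, 2028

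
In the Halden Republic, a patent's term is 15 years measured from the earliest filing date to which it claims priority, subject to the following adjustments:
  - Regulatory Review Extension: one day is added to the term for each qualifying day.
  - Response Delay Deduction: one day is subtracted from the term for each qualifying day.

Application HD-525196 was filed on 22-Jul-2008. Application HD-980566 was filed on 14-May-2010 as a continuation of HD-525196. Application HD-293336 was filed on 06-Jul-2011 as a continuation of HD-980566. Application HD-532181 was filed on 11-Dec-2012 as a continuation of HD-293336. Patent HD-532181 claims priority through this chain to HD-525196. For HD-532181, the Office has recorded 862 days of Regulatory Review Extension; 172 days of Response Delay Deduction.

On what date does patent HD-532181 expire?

2025-06-11

Earliest priority filing: 22 July 2008.
Base term: 22 July 2008 + 15 years → 22 July 2023.
Regulatory Review Extension: +862 days → 30 November 2025.
Response Delay Deduction: −172 days → 11 June 2025.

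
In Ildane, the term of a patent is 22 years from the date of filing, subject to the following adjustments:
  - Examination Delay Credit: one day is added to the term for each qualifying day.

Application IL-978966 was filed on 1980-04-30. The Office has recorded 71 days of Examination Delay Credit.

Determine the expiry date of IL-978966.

July 10, 2002

Base term: filing date + 22 years → 30 April 2002.
Examination Delay Credit: +71 days → 10 July 2002.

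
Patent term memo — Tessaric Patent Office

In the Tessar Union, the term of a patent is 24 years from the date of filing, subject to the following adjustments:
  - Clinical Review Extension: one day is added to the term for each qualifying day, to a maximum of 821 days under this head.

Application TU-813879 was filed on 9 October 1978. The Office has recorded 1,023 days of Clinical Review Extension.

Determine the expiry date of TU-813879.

2005-01-07

Base term: filing date + 24 years → 9 October 2002.
Clinical Review Extension: 1023 days claimed exceeds the 821-day cap, so +821 days → 7 January 2005.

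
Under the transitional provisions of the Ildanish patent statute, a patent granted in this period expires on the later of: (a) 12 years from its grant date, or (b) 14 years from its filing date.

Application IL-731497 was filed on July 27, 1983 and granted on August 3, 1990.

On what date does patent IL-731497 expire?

(a) grant + 12 years → 3 August 2002.
(b) filing + 14 years → 27 July 1997.
Later of the two: 3 August 2002.

2002-08-03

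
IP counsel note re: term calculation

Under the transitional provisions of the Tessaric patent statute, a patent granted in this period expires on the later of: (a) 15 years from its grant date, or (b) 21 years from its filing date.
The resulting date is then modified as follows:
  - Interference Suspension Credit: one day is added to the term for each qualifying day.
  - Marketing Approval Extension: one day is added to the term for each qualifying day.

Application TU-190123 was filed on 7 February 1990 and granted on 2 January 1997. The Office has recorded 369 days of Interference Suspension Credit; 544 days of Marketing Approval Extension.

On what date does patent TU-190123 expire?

(a) grant + 15 years → 2 January 2012.
(b) filing + 21 years → 7 February 2011.
Later of the two: 2 January 2012.
Interference Suspension Credit: +369 days → 5 January 2013.
Marketing Approval Extension: +544 days → 3 July 2014.

2014-07-03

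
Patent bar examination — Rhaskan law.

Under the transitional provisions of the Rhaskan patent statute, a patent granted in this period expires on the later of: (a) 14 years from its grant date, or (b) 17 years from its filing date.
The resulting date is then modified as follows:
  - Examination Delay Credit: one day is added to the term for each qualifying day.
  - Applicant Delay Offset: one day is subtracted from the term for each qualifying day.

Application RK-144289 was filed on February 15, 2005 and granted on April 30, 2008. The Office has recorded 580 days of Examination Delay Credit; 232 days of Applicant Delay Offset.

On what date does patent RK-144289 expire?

(a) grant + 14 years → 30 April 2022.
(b) filing + 17 years → 15 February 2022.
Later of the two: 30 April 2022.
Examination Delay Credit: +580 days → 1 December 2023.
Applicant Delay Offset: −232 days → 13 April 2023.

2023-04-13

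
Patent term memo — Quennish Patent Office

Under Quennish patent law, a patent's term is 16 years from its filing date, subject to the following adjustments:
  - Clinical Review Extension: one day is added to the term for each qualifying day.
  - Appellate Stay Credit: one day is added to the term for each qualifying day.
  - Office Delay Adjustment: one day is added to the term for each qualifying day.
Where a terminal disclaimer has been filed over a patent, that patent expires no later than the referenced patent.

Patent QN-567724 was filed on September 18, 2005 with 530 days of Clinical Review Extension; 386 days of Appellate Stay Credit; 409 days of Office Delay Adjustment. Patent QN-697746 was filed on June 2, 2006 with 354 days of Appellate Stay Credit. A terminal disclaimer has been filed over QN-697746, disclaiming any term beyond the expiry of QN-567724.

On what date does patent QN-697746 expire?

Natural term of QN-697746:
  Base: filing + 16 years → 2 June 2022.
  Appellate Stay Credit: +354 days → 22 May 2023.
Expiry of referenced patent QN-567724:
  Base: filing + 16 years → 18 September 2021.
  Clinical Review Extension: +530 days → 2 March 2023.
  Appellate Stay Credit: +386 days → 22 March 2024.
  Office Delay Adjustment: +409 days → 5 May 2025.
Terminal disclaimer: QN-697746 expires on the earlier of 22 May 2023 and 5 May 2025.

2023-05-22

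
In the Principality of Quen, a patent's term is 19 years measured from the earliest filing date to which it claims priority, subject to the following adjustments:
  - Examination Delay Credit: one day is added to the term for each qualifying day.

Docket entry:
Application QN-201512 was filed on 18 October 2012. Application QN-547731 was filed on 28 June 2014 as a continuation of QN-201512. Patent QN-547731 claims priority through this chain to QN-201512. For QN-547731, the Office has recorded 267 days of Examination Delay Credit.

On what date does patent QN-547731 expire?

Earliest priority filing: 18 October 2012.
Base term: 18 October 2012 + 19 years → 18 October 2031.
Examination Delay Credit: +267 days → 11 July 2032.

2032-07-11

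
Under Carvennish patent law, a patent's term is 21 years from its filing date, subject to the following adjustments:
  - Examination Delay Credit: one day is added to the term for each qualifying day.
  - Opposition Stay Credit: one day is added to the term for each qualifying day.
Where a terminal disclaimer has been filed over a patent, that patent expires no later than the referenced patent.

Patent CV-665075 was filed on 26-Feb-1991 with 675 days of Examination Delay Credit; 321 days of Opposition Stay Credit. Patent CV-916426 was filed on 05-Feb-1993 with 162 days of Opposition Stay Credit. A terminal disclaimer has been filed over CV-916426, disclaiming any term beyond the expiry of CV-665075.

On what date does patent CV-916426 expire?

Natural term of CV-916426:
  Base: filing + 21 years → 5 February 2014.
  Opposition Stay Credit: +162 days → 17 July 2014.
Expiry of referenced patent CV-665075:
  Base: filing + 21 years → 26 February 2012.
  Examination Delay Credit: +675 days → 1 January 2014.
  Opposition Stay Credit: +321 days → 18 November 2014.
Terminal disclaimer: CV-916426 expires on the earlier of 17 July 2014 and 18 November 2014.

2014-07-17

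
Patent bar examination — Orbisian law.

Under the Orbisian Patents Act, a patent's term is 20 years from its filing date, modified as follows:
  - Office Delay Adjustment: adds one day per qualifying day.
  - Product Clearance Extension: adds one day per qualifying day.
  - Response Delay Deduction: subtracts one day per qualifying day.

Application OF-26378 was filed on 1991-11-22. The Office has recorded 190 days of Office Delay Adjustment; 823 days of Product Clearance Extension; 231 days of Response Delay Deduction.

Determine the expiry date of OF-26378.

January 12, 2014

Base term: filing date + 20 years → 22 November 2011.
Office Delay Adjustment: +190 days → 30 May 2012.
Product Clearance Extension: +823 days → 31 August 2014.
Response Delay Deduction: −231 days → 12 January 2014.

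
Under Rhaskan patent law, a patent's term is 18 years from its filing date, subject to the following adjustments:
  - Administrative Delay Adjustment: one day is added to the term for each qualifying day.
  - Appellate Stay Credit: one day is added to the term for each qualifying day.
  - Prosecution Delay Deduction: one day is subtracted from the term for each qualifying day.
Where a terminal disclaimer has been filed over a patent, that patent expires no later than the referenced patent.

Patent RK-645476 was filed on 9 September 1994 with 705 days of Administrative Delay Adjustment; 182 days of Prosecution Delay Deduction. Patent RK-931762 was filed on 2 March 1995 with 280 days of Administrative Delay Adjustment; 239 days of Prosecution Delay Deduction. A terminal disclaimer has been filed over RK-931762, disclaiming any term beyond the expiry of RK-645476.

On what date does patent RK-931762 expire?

2013-04-12

Natural term of RK-931762:
  Base: filing + 18 years → 2 March 2013.
  Administrative Delay Adjustment: +280 days → 7 December 2013.
  Prosecution Delay Deduction: −239 days → 12 April 2013.
Expiry of referenced patent RK-645476:
  Base: filing + 18 years → 9 September 2012.
  Administrative Delay Adjustment: +705 days → 15 August 2014.
  Prosecution Delay Deduction: −182 days → 14 February 2014.
Terminal disclaimer: RK-931762 expires on the earlier of 12 April 2013 and 14 February 2014.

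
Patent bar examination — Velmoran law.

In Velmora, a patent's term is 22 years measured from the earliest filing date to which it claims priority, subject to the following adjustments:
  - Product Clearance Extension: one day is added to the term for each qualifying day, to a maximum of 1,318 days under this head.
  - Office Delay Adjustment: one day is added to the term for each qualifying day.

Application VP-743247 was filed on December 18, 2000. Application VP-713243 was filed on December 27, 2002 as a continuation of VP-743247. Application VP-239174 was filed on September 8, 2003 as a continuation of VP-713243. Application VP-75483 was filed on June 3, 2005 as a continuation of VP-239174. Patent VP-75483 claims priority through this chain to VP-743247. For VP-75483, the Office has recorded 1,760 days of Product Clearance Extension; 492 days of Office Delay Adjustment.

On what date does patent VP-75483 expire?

Earliest priority filing: 18 December 2000.
Base term: 18 December 2000 + 22 years → 18 December 2022.
Product Clearance Extension: 1760 days claimed exceeds the 1318-day cap, so +1318 days → 28 July 2026.
Office Delay Adjustment: +492 days → 2 December 2027.

December 2, 2027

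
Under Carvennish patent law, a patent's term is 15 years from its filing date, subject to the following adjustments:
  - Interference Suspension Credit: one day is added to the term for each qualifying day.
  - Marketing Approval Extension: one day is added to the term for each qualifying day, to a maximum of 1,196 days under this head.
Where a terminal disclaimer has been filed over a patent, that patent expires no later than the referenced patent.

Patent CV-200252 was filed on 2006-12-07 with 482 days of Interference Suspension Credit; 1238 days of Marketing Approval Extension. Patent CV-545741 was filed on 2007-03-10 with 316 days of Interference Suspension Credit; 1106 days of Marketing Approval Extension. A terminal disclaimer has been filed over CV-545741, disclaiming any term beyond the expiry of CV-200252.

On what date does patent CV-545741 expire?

Natural term of CV-545741:
  Base: filing + 15 years → 10 March 2022.
  Interference Suspension Credit: +316 days → 20 January 2023.
  Marketing Approval Extension: 1106 days (within the 1196-day cap) → +1106 days → 30 January 2026.
Expiry of referenced patent CV-200252:
  Base: filing + 15 years → 7 December 2021.
  Interference Suspension Credit: +482 days → 3 April 2023.
  Marketing Approval Extension: 1238 days claimed exceeds the 1196-day cap, so +1196 days → 12 July 2026.
Terminal disclaimer: CV-545741 expires on the earlier of 30 January 2026 and 12 July 2026.

January 30, 2026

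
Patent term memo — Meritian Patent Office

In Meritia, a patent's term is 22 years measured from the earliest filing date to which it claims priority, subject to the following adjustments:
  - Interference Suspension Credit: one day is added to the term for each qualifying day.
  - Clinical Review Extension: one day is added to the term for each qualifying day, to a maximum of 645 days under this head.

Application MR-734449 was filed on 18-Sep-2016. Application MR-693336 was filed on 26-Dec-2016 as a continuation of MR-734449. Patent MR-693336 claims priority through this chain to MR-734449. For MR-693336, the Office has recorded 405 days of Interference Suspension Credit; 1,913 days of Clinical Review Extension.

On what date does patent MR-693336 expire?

Earliest priority filing: 18 September 2016.
Base term: 18 September 2016 + 22 years → 18 September 2038.
Interference Suspension Credit: +405 days → 28 October 2039.
Clinical Review Extension: 1913 days claimed exceeds the 645-day cap, so +645 days → 3 August 2041.

August 3, 2041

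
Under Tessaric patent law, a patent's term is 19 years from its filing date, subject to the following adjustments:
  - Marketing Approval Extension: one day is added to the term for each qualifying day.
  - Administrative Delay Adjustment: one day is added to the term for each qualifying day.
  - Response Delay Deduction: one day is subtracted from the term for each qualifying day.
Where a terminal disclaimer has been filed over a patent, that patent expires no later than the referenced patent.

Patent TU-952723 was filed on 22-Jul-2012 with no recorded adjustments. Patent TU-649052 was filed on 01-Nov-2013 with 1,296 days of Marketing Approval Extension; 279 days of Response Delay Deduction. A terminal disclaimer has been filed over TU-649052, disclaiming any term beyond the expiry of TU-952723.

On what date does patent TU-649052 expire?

Natural term of TU-649052:
  Base: filing + 19 years → 1 November 2032.
  Marketing Approval Extension: +1296 days → 20 May 2036.
  Response Delay Deduction: −279 days → 15 August 2035.
Expiry of referenced patent TU-952723:
  Base: filing + 19 years → 22 July 2031.
Terminal disclaimer: TU-649052 expires on the earlier of 15 August 2035 and 22 July 2031.

2031-07-22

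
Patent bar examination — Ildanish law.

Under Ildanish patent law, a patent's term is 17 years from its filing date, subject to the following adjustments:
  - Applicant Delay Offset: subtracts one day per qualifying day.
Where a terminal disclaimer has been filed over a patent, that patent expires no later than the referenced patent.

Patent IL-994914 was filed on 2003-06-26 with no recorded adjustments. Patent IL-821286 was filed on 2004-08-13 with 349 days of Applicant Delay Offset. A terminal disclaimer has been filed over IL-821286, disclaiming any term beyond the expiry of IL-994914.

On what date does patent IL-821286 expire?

2020-06-26

Natural term of IL-821286:
  Base: filing + 17 years → 13 August 2021.
  Applicant Delay Offset: −349 days → 29 August 2020.
Expiry of referenced patent IL-994914:
  Base: filing + 17 years → 26 June 2020.
Terminal disclaimer: IL-821286 expires on the earlier of 29 August 2020 and 26 June 2020.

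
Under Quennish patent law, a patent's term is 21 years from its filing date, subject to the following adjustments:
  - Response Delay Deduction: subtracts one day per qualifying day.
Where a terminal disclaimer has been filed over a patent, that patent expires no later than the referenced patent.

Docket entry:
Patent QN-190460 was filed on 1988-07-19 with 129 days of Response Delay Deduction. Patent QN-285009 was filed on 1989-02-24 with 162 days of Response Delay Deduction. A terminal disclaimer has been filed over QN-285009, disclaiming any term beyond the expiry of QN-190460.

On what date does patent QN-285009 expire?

Natural term of QN-285009:
  Base: filing + 21 years → 24 February 2010.
  Response Delay Deduction: −162 days → 15 September 2009.
Expiry of referenced patent QN-190460:
  Base: filing + 21 years → 19 July 2009.
  Response Delay Deduction: −129 days → 12 March 2009.
Terminal disclaimer: QN-285009 expires on the earlier of 15 September 2009 and 12 March 2009.

2009-03-12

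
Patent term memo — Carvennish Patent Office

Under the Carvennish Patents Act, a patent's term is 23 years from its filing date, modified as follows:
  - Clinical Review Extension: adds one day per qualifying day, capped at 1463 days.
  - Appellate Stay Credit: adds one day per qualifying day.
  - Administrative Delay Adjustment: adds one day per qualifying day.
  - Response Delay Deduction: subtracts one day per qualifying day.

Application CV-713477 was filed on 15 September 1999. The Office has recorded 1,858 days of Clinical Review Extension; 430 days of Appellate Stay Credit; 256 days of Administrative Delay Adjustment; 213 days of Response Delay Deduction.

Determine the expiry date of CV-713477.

January 3, 2028

Base term: filing date + 23 years → 15 September 2022.
Clinical Review Extension: 1858 days claimed exceeds the 1463-day cap, so +1463 days → 17 September 2026.
Appellate Stay Credit: +430 days → 21 November 2027.
Administrative Delay Adjustment: +256 days → 3 August 2028.
Response Delay Deduction: −213 days → 3 January 2028.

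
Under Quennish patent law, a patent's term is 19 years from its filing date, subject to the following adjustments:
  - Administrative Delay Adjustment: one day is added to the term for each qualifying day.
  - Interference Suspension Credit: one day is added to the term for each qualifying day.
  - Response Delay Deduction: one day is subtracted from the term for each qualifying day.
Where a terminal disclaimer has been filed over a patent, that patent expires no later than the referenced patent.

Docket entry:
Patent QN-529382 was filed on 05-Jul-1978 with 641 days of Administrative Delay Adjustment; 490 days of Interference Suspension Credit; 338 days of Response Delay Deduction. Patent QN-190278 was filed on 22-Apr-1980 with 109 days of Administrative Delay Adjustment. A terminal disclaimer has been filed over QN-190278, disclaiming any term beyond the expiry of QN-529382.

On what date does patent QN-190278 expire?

Natural term of QN-190278:
  Base: filing + 19 years → 22 April 1999.
  Administrative Delay Adjustment: +109 days → 9 August 1999.
Expiry of referenced patent QN-529382:
  Base: filing + 19 years → 5 July 1997.
  Administrative Delay Adjustment: +641 days → 7 April 1999.
  Interference Suspension Credit: +490 days → 9 August 2000.
  Response Delay Deduction: −338 days → 6 September 1999.
Terminal disclaimer: QN-190278 expires on the earlier of 9 August 1999 and 6 September 1999.

August 9, 1999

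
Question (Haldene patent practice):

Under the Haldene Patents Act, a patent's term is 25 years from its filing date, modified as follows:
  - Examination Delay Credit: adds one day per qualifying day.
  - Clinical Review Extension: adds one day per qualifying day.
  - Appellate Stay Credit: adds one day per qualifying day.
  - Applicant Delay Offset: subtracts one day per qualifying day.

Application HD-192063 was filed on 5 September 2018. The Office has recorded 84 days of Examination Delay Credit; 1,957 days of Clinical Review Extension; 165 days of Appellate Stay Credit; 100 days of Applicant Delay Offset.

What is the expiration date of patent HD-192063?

June 11, 2049

Base term: filing date + 25 years → 5 September 2043.
Examination Delay Credit: +84 days → 28 November 2043.
Clinical Review Extension: +1957 days → 7 April 2049.
Appellate Stay Credit: +165 days → 19 September 2049.
Applicant Delay Offset: −100 days → 11 June 2049.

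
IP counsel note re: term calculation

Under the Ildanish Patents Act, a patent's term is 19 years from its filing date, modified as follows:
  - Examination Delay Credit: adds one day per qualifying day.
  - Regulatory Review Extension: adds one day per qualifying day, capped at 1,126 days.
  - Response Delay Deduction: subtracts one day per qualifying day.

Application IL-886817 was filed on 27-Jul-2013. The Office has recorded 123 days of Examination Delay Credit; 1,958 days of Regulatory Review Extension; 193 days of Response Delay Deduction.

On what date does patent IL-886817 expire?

2035-06-18

Base term: filing date + 19 years → 27 July 2032.
Examination Delay Credit: +123 days → 27 November 2032.
Regulatory Review Extension: 1958 days claimed exceeds the 1126-day cap, so +1126 days → 28 December 2035.
Response Delay Deduction: −193 days → 18 June 2035.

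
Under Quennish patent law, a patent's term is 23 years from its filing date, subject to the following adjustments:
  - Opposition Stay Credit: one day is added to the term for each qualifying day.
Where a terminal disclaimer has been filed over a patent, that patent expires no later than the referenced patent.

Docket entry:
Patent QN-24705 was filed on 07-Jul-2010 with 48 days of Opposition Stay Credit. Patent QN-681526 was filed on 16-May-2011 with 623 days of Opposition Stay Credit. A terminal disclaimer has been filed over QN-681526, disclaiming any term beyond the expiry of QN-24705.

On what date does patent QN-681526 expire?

Natural term of QN-681526:
  Base: filing + 23 years → 16 May 2034.
  Opposition Stay Credit: +623 days → 29 January 2036.
Expiry of referenced patent QN-24705:
  Base: filing + 23 years → 7 July 2033.
  Opposition Stay Credit: +48 days → 24 August 2033.
Terminal disclaimer: QN-681526 expires on the earlier of 29 January 2036 and 24 August 2033.

2033-08-24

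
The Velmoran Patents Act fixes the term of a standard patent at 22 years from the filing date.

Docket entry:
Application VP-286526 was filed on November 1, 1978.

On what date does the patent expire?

November 1, 2000

Filing date + 22 years → 1 November 2000.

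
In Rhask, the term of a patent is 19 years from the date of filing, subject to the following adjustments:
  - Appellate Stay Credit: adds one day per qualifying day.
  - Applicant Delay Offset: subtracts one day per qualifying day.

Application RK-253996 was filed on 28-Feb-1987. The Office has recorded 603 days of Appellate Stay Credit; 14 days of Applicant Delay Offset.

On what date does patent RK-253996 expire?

2007-10-10

Base term: filing date + 19 years → 28 February 2006.
Appellate Stay Credit: +603 days → 24 October 2007.
Applicant Delay Offset: −14 days → 10 October 2007.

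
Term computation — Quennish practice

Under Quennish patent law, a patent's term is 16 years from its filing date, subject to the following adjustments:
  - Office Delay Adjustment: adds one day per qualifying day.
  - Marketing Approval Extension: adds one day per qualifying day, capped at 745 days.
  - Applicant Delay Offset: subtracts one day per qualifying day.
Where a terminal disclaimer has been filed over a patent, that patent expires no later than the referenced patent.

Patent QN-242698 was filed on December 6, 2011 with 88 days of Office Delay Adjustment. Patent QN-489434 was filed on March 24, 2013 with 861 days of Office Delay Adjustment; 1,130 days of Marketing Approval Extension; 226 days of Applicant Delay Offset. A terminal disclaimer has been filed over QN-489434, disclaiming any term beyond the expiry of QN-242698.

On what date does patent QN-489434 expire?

2028-03-03

Natural term of QN-489434:
  Base: filing + 16 years → 24 March 2029.
  Office Delay Adjustment: +861 days → 2 August 2031.
  Marketing Approval Extension: 1130 days claimed exceeds the 745-day cap, so +745 days → 16 August 2033.
  Applicant Delay Offset: −226 days → 2 January 2033.
Expiry of referenced patent QN-242698:
  Base: filing + 16 years → 6 December 2027.
  Office Delay Adjustment: +88 days → 3 March 2028.
Terminal disclaimer: QN-489434 expires on the earlier of 2 January 2033 and 3 March 2028.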